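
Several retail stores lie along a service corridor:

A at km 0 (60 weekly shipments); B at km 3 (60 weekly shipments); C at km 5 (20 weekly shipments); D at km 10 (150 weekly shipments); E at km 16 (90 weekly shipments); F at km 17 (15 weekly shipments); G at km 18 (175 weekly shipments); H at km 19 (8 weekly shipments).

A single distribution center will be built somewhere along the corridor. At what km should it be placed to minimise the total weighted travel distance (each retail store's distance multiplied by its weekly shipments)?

x = 10

For a sum of weighted absolute distances on a line, the optimum is the weighted median (not the mean). Total weight W = 578; half-weight = 289.
Sort by position and accumulate weight:
  km 0 (A, w=60) → cum 60
  km 3 (B, w=60) → cum 120
  km 5 (C, w=20) → cum 140
  km 10 (D, w=150) → cum 290  ≥ 289 → median here
  km 16 (E, w=90) → cum 380
  km 17 (F, w=15) → cum 395
  km 18 (G, w=175) → cum 570
  km 19 (H, w=8) → cum 578
Optimal location: km 10.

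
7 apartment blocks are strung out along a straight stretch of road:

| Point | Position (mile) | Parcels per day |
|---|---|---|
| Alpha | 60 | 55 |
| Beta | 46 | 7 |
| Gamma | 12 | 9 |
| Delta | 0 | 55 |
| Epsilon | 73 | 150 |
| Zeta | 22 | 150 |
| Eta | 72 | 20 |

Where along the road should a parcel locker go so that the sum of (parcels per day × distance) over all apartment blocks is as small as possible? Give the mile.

For a sum of weighted absolute distances on a line, the optimum is the weighted median (not the mean). Total weight W = 446; half-weight = 223.
Sort by position and accumulate weight:
  mile 0 (Delta, w=55) → cum 55
  mile 12 (Gamma, w=9) → cum 64
  mile 22 (Zeta, w=150) → cum 214
  mile 46 (Beta, w=7) → cum 221
  mile 60 (Alpha, w=55) → cum 276  ≥ 223 → median here
  mile 72 (Eta, w=20) → cum 296
  mile 73 (Epsilon, w=150) → cum 446
Optimal location: mile 60.

x = 60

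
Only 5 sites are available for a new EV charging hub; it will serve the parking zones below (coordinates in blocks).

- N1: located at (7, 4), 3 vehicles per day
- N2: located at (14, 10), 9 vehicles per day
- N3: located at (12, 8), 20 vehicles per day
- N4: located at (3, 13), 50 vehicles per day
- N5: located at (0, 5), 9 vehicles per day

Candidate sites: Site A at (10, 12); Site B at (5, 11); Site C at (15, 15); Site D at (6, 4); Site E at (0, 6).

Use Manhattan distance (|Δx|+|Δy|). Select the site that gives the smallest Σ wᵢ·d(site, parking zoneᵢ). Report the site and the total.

Site B, total 616 blocks

Total weighted distance at each candidate:
  Site A (10, 12): total = 760
  Site B (5, 11): total = 616
  Site C (15, 15): total = 1236
  Site D (6, 4): total = 992
  Site E (0, 6): total = 978
Minimum is at Site B with total 616 blocks.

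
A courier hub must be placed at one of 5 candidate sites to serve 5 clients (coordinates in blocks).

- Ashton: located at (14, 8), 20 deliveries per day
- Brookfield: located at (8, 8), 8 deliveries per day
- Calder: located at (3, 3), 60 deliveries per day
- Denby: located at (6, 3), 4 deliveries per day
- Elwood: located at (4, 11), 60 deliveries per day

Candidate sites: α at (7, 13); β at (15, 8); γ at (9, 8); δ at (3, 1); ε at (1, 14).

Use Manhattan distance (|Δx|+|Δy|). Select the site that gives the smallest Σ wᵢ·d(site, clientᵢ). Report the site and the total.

δ, total 1256 blocks

Total weighted distance at each candidate:
  α (7, 13): total = 1472
  β (15, 8): total = 1992
  γ (9, 8): total = 1280
  δ (3, 1): total = 1256
  ε (1, 14): total = 1688
Minimum is at δ with total 1256 blocks.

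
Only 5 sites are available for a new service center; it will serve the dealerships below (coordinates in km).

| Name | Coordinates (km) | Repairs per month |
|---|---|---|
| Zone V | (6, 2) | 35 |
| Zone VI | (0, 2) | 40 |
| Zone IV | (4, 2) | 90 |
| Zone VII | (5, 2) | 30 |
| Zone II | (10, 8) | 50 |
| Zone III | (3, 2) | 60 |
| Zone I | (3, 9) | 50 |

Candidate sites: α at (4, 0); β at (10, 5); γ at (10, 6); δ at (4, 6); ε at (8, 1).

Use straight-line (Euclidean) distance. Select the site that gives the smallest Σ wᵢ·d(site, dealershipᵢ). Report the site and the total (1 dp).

Total weighted distance at each candidate:
  α (4, 0): total = 1611.9
  β (10, 5): total = 2381.3
  γ (10, 6): total = 2434.4
  δ (4, 6): total = 1588.2
  ε (8, 1): total = 2008.3
Minimum is at δ with total 1588.2 km.

δ, total 1588.2 km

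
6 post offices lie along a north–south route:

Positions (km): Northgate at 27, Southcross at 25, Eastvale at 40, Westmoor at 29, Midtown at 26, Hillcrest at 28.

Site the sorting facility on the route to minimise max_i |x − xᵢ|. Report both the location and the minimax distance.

location 32.5, max distance 7.5

The 1-center on a line is the midpoint of the two extreme points: leftmost at 25, rightmost at 40.
Optimal location = (25 + 40)/2 = 32.5; maximum distance = (40 − 25)/2 = 7.5.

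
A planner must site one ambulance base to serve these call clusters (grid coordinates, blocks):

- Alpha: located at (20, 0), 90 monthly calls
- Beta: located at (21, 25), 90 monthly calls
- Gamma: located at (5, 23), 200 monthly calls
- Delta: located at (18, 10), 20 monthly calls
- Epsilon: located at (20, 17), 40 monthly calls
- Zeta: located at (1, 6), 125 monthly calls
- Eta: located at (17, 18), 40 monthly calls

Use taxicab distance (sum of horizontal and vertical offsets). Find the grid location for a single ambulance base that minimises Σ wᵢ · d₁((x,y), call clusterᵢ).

(5, 18)

Manhattan distance separates: Σwᵢ(|x−xᵢ|+|y−yᵢ|) = Σwᵢ|x−xᵢ| + Σwᵢ|y−yᵢ|, so x and y are optimised independently as 1-D weighted medians.
Total weight W = 605; half = 302.5.
x-coordinate, sorted with cumulative weight:
  x=1 (Zeta, w=125) cum 125
  x=5 (Gamma, w=200) cum 325  ← median
  x=17 (Eta, w=40) cum 365
  x=18 (Delta, w=20) cum 385
  x=20 (Alpha, w=90) cum 475
  x=20 (Epsilon, w=40) cum 515
  x=21 (Beta, w=90) cum 605
⇒ x* = 5
y-coordinate, sorted with cumulative weight:
  y=0 (Alpha, w=90) cum 90
  y=6 (Zeta, w=125) cum 215
  y=10 (Delta, w=20) cum 235
  y=17 (Epsilon, w=40) cum 275
  y=18 (Eta, w=40) cum 315  ← median
  y=23 (Gamma, w=200) cum 515
  y=25 (Beta, w=90) cum 605
⇒ y* = 18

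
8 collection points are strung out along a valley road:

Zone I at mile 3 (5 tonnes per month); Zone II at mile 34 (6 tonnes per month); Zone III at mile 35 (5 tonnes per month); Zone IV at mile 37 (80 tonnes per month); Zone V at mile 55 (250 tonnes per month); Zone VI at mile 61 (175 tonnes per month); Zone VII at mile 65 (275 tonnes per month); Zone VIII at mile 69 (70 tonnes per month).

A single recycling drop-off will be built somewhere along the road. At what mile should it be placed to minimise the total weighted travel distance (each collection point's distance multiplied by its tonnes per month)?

x = 61

For a sum of weighted absolute distances on a line, the optimum is the weighted median (not the mean). Total weight W = 866; half-weight = 433.
Sort by position and accumulate weight:
  mile 3 (Zone I, w=5) → cum 5
  mile 34 (Zone II, w=6) → cum 11
  mile 35 (Zone III, w=5) → cum 16
  mile 37 (Zone IV, w=80) → cum 96
  mile 55 (Zone V, w=250) → cum 346
  mile 61 (Zone VI, w=175) → cum 521  ≥ 433 → median here
  mile 65 (Zone VII, w=275) → cum 796
  mile 69 (Zone VIII, w=70) → cum 866
Optimal location: mile 61.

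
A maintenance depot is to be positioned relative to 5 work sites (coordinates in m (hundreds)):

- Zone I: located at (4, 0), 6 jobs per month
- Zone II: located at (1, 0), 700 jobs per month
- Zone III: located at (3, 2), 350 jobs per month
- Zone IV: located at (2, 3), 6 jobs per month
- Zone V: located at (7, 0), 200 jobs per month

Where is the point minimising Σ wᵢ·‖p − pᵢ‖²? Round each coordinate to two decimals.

(2.52, 0.57)

The minimiser of Σwᵢ‖p−pᵢ‖² is the weighted centroid p* = (Σwᵢpᵢ)/(Σwᵢ).
Σwᵢ = 1262.
Σwᵢxᵢ = 6·4 + 700·1 + 350·3 + 6·2 + 200·7 = 3186.
Σwᵢyᵢ = 6·0 + 700·0 + 350·2 + 6·3 + 200·0 = 718.
x* = 3186/1262 = 2.52, y* = 718/1262 = 0.57.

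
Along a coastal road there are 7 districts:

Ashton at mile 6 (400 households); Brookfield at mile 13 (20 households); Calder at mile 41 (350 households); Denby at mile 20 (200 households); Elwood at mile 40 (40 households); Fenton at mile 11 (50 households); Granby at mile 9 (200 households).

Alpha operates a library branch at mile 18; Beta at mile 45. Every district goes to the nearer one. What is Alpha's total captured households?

870

The indifferent point is the midpoint (18+45)/2 = 31.5; districts left of it (closer to Alpha at 18) go to Alpha, those right go to Beta.
  Ashton at 6 (w=400) → Alpha
  Granby at 9 (w=200) → Alpha
  Fenton at 11 (w=50) → Alpha
  Brookfield at 13 (w=20) → Alpha
  Denby at 20 (w=200) → Alpha
  Elwood at 40 (w=40) → Beta
  Calder at 41 (w=350) → Beta
Alpha captures 870; Beta captures 390.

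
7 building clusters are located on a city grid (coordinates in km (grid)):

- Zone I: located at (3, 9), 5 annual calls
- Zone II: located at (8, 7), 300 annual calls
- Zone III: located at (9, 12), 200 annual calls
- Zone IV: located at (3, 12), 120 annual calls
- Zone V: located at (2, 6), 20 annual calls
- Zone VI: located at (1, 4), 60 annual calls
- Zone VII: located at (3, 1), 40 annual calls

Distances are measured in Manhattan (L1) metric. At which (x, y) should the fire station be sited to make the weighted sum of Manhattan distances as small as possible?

(8, 7)

Manhattan distance separates: Σwᵢ(|x−xᵢ|+|y−yᵢ|) = Σwᵢ|x−xᵢ| + Σwᵢ|y−yᵢ|, so x and y are optimised independently as 1-D weighted medians.
Total weight W = 745; half = 372.5.
x-coordinate, sorted with cumulative weight:
  x=1 (Zone VI, w=60) cum 60
  x=2 (Zone V, w=20) cum 80
  x=3 (Zone I, w=5) cum 85
  x=3 (Zone IV, w=120) cum 205
  x=3 (Zone VII, w=40) cum 245
  x=8 (Zone II, w=300) cum 545  ← median
  x=9 (Zone III, w=200) cum 745
⇒ x* = 8
y-coordinate, sorted with cumulative weight:
  y=1 (Zone VII, w=40) cum 40
  y=4 (Zone VI, w=60) cum 100
  y=6 (Zone V, w=20) cum 120
  y=7 (Zone II, w=300) cum 420  ← median
  y=9 (Zone I, w=5) cum 425
  y=12 (Zone III, w=200) cum 625
  y=12 (Zone IV, w=120) cum 745
⇒ y* = 7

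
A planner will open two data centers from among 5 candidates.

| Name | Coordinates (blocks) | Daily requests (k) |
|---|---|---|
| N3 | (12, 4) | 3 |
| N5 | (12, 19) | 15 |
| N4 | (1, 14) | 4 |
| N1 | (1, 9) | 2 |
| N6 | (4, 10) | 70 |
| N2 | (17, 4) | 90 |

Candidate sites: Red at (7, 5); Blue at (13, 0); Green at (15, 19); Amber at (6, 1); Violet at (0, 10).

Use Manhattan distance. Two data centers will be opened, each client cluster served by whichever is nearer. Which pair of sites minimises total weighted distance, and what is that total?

Evaluate every pair (each demand assigned to the nearer of the two):
  {Blue, Violet}: total = 1339
  {Red, Violet}: total = 1597
  {Red, Blue}: total = 1660
  {Red, Green}: total = 1693
  {Blue, Amber}: total = 1903
  {Amber, Violet}: total = 1906
  {Red, Amber}: total = 1933
  {Green, Violet}: total = 1933
  {Green, Amber}: total = 2200
  {Blue, Green}: total = 2228
Best pair: {Blue, Violet} with total 1339.

{Blue, Violet}, total 1339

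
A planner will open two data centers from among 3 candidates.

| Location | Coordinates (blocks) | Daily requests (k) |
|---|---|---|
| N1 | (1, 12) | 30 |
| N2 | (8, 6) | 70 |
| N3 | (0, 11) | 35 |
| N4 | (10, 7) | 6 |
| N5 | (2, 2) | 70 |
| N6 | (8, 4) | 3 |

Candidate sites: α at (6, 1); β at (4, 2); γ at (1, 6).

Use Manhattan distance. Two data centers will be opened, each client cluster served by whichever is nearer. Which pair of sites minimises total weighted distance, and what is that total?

Evaluate every pair (each demand assigned to the nearer of the two):
  {β, γ}: total = 1098
  {α, γ}: total = 1305
  {α, β}: total = 1550
Best pair: {β, γ} with total 1098.

{β, γ}, total 1098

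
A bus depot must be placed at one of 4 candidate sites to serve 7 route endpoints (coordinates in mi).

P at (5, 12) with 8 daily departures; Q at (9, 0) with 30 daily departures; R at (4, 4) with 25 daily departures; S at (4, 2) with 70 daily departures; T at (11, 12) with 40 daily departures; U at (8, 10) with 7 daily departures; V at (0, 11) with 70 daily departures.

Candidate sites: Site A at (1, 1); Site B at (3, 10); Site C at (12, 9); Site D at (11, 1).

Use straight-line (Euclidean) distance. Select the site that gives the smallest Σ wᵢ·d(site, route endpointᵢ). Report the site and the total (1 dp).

Site B, total 1675.1 mi

Total weighted distance at each candidate:
  Site A (1, 1): total = 2040.9
  Site B (3, 10): total = 1675.1
  Site C (12, 9): total = 2332.4
  Site D (11, 1): total = 2399.7
Minimum is at Site B with total 1675.1 mi.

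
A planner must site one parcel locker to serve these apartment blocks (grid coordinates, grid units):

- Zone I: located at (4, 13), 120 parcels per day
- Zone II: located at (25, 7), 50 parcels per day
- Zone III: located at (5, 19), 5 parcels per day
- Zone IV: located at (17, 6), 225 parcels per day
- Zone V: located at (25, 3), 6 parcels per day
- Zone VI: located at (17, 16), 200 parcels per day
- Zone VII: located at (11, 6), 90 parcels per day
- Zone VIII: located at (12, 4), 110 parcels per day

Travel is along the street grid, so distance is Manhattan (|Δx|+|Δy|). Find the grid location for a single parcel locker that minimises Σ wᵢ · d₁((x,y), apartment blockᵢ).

(17, 6)

Manhattan distance separates: Σwᵢ(|x−xᵢ|+|y−yᵢ|) = Σwᵢ|x−xᵢ| + Σwᵢ|y−yᵢ|, so x and y are optimised independently as 1-D weighted medians.
Total weight W = 806; half = 403.
x-coordinate, sorted with cumulative weight:
  x=4 (Zone I, w=120) cum 120
  x=5 (Zone III, w=5) cum 125
  x=11 (Zone VII, w=90) cum 215
  x=12 (Zone VIII, w=110) cum 325
  x=17 (Zone IV, w=225) cum 550  ← median
  x=17 (Zone VI, w=200) cum 750
  x=25 (Zone II, w=50) cum 800
  x=25 (Zone V, w=6) cum 806
⇒ x* = 17
y-coordinate, sorted with cumulative weight:
  y=3 (Zone V, w=6) cum 6
  y=4 (Zone VIII, w=110) cum 116
  y=6 (Zone IV, w=225) cum 341
  y=6 (Zone VII, w=90) cum 431  ← median
  y=7 (Zone II, w=50) cum 481
  y=13 (Zone I, w=120) cum 601
  y=16 (Zone VI, w=200) cum 801
  y=19 (Zone III, w=5) cum 806
⇒ y* = 6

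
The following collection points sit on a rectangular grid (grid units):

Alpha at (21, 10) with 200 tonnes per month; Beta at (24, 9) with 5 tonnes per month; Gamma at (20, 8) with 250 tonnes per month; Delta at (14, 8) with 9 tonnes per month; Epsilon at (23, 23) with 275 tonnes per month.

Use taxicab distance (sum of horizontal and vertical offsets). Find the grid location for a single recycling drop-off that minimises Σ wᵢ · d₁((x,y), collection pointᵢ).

Manhattan distance separates: Σwᵢ(|x−xᵢ|+|y−yᵢ|) = Σwᵢ|x−xᵢ| + Σwᵢ|y−yᵢ|, so x and y are optimised independently as 1-D weighted medians.
Total weight W = 739; half = 369.5.
x-coordinate, sorted with cumulative weight:
  x=14 (Delta, w=9) cum 9
  x=20 (Gamma, w=250) cum 259
  x=21 (Alpha, w=200) cum 459  ← median
  x=23 (Epsilon, w=275) cum 734
  x=24 (Beta, w=5) cum 739
⇒ x* = 21
y-coordinate, sorted with cumulative weight:
  y=8 (Gamma, w=250) cum 250
  y=8 (Delta, w=9) cum 259
  y=9 (Beta, w=5) cum 264
  y=10 (Alpha, w=200) cum 464  ← median
  y=23 (Epsilon, w=275) cum 739
⇒ y* = 10

(21, 10)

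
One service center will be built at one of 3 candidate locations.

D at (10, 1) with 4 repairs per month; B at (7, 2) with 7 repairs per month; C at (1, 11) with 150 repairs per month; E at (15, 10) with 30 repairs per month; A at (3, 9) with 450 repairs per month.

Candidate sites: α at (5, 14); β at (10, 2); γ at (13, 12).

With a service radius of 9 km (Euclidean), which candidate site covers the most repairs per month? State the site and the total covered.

α, covering 600

Coverage radius r = 9 km; a point is covered iff (Δx)²+(Δy)² ≤ 9² = 81.
  α (5, 14): covers {C, A} → 600
  β (10, 2): covers {D, B} → 11
  γ (13, 12): covers {E} → 30
Maximum coverage at α: 600 repairs per month.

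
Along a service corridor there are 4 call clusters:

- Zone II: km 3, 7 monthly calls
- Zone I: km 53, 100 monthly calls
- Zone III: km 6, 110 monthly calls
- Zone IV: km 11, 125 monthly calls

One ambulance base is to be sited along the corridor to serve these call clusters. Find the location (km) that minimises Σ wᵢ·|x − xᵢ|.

x = 11

For a sum of weighted absolute distances on a line, the optimum is the weighted median (not the mean). Total weight W = 342; half-weight = 171.
Sort by position and accumulate weight:
  km 3 (Zone II, w=7) → cum 7
  km 6 (Zone III, w=110) → cum 117
  km 11 (Zone IV, w=125) → cum 242  ≥ 171 → median here
  km 53 (Zone I, w=100) → cum 342
Optimal location: km 11.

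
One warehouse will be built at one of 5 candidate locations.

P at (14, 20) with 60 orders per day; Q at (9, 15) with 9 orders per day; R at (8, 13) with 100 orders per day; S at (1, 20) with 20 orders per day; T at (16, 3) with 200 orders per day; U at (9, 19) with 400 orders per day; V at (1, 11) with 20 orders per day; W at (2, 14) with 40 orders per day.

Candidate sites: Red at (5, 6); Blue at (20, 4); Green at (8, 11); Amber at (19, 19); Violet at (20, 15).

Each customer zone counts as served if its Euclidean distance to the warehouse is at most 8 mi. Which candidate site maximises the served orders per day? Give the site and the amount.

Coverage radius r = 8 mi; a point is covered iff (Δx)²+(Δy)² ≤ 8² = 64.
  Red (5, 6): covers {R, V} → 120
  Blue (20, 4): covers {T} → 200
  Green (8, 11): covers {Q, R, V, W} → 169
  Amber (19, 19): covers {P} → 60
  Violet (20, 15): covers {P} → 60
Maximum coverage at Blue: 200 orders per day.

Blue, covering 200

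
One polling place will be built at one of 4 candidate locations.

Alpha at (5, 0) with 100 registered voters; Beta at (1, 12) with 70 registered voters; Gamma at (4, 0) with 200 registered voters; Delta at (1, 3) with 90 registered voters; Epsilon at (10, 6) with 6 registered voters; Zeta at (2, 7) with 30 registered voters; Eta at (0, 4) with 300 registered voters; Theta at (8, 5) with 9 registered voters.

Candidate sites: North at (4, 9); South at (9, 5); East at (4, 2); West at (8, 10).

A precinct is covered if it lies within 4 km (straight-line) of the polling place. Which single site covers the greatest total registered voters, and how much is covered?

Coverage radius r = 4 km; a point is covered iff (Δx)²+(Δy)² ≤ 4² = 16.
  North (4, 9): covers {Zeta} → 30
  South (9, 5): covers {Epsilon, Theta} → 15
  East (4, 2): covers {Alpha, Gamma, Delta} → 390
  West (8, 10): covers {none} → 0
Maximum coverage at East: 390 registered voters.

East, covering 390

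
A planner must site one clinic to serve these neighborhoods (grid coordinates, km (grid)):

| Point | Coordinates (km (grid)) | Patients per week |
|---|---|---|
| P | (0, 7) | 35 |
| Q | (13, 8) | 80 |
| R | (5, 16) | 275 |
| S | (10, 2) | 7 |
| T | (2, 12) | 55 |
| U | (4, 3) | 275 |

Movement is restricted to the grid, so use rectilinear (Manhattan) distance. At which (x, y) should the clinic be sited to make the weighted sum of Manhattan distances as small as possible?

(4, 8)

Manhattan distance separates: Σwᵢ(|x−xᵢ|+|y−yᵢ|) = Σwᵢ|x−xᵢ| + Σwᵢ|y−yᵢ|, so x and y are optimised independently as 1-D weighted medians.
Total weight W = 727; half = 363.5.
x-coordinate, sorted with cumulative weight:
  x=0 (P, w=35) cum 35
  x=2 (T, w=55) cum 90
  x=4 (U, w=275) cum 365  ← median
  x=5 (R, w=275) cum 640
  x=10 (S, w=7) cum 647
  x=13 (Q, w=80) cum 727
⇒ x* = 4
y-coordinate, sorted with cumulative weight:
  y=2 (S, w=7) cum 7
  y=3 (U, w=275) cum 282
  y=7 (P, w=35) cum 317
  y=8 (Q, w=80) cum 397  ← median
  y=12 (T, w=55) cum 452
  y=16 (R, w=275) cum 727
⇒ y* = 8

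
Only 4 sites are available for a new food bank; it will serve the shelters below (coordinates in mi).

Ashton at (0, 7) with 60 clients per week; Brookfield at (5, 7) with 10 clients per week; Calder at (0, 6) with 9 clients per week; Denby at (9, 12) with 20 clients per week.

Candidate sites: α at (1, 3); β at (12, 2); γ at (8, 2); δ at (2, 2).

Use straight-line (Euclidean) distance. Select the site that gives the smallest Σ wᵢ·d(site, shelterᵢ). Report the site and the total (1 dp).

α, total 573.2 mi

Total weighted distance at each candidate:
  α (1, 3): total = 573.2
  β (12, 2): total = 1188.7
  γ (8, 2): total = 905.8
  δ (2, 2): total = 665.8
Minimum is at α with total 573.2 mi.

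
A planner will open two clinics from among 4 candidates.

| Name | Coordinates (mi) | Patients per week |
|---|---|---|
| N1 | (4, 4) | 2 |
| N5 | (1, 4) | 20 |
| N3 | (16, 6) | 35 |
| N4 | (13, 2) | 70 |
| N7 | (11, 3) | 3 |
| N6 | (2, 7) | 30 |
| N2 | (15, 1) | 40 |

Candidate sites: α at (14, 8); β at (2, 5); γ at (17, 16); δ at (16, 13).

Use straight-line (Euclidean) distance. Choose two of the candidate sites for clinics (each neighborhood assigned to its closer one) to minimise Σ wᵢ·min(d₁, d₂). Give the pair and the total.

Evaluate every pair (each demand assigned to the nearer of the two):
  {α, β}: total = 917.9
  {α, γ}: total = 1479.9
  {α, δ}: total = 1479.9
  {β, δ}: total = 1645.2
  {β, γ}: total = 1814.3
  {γ, δ}: total = 2395.1
Best pair: {α, β} with total 917.9.

{α, β}, total 917.9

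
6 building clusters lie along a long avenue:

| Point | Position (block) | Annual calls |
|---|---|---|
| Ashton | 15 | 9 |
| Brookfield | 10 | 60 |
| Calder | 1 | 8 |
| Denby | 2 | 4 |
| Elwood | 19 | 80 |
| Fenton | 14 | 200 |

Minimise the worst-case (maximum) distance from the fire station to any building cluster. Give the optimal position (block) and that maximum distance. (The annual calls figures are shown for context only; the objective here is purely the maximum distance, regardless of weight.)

The 1-center on a line is the midpoint of the two extreme points: leftmost at 1, rightmost at 19.
Optimal location = (1 + 19)/2 = 10; maximum distance = (19 − 1)/2 = 9.

location 10, max distance 9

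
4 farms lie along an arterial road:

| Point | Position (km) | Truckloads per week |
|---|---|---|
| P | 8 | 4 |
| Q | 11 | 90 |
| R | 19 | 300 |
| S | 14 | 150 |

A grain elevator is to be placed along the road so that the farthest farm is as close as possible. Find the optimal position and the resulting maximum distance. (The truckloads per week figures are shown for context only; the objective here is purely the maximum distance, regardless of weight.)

location 13.5, max distance 5.5

The 1-center on a line is the midpoint of the two extreme points: leftmost at 8, rightmost at 19.
Optimal location = (8 + 19)/2 = 13.5; maximum distance = (19 − 8)/2 = 5.5.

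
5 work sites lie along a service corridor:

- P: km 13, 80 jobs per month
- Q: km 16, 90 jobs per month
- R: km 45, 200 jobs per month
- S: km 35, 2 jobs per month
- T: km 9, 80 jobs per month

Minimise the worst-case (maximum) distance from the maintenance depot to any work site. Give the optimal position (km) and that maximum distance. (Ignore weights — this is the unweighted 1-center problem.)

location 27, max distance 18

The 1-center on a line is the midpoint of the two extreme points: leftmost at 9, rightmost at 45.
Optimal location = (9 + 45)/2 = 27; maximum distance = (45 − 9)/2 = 18.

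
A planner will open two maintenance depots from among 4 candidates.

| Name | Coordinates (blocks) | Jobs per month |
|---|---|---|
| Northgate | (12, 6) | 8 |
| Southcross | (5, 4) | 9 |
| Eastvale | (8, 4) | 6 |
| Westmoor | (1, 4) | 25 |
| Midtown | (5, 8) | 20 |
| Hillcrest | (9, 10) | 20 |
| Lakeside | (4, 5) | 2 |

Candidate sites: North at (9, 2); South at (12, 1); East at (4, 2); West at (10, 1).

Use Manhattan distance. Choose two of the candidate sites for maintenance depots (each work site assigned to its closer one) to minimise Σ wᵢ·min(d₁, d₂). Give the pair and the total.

Evaluate every pair (each demand assigned to the nearer of the two):
  {North, East}: total = 532
  {East, West}: total = 584
  {South, East}: total = 614
  {North, South}: total = 738
  {North, West}: total = 754
  {South, West}: total = 902
Best pair: {North, East} with total 532.

{North, East}, total 532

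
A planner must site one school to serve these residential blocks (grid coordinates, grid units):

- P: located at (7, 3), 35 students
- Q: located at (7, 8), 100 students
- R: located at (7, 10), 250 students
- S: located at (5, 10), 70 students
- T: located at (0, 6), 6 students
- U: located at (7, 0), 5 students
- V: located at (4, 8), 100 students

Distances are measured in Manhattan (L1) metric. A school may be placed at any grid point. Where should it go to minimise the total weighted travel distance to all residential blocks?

Manhattan distance separates: Σwᵢ(|x−xᵢ|+|y−yᵢ|) = Σwᵢ|x−xᵢ| + Σwᵢ|y−yᵢ|, so x and y are optimised independently as 1-D weighted medians.
Total weight W = 566; half = 283.
x-coordinate, sorted with cumulative weight:
  x=0 (T, w=6) cum 6
  x=4 (V, w=100) cum 106
  x=5 (S, w=70) cum 176
  x=7 (P, w=35) cum 211
  x=7 (Q, w=100) cum 311  ← median
  x=7 (R, w=250) cum 561
  x=7 (U, w=5) cum 566
⇒ x* = 7
y-coordinate, sorted with cumulative weight:
  y=0 (U, w=5) cum 5
  y=3 (P, w=35) cum 40
  y=6 (T, w=6) cum 46
  y=8 (Q, w=100) cum 146
  y=8 (V, w=100) cum 246
  y=10 (R, w=250) cum 496  ← median
  y=10 (S, w=70) cum 566
⇒ y* = 10

(7, 10)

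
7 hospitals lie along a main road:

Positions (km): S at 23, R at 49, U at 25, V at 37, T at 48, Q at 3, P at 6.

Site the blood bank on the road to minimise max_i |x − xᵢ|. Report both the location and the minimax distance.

location 26, max distance 23

The 1-center on a line is the midpoint of the two extreme points: leftmost at 3, rightmost at 49.
Optimal location = (3 + 49)/2 = 26; maximum distance = (49 − 3)/2 = 23.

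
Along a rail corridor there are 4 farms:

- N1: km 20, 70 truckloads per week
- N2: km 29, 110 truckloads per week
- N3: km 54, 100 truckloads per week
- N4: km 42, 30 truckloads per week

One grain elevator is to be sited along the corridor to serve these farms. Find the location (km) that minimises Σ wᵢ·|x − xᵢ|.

x = 29

For a sum of weighted absolute distances on a line, the optimum is the weighted median (not the mean). Total weight W = 310; half-weight = 155.
Sort by position and accumulate weight:
  km 20 (N1, w=70) → cum 70
  km 29 (N2, w=110) → cum 180  ≥ 155 → median here
  km 42 (N4, w=30) → cum 210
  km 54 (N3, w=100) → cum 310
Optimal location: km 29.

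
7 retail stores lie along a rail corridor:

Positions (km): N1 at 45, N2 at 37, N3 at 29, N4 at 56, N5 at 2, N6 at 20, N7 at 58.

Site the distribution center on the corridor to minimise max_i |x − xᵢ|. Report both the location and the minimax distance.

The 1-center on a line is the midpoint of the two extreme points: leftmost at 2, rightmost at 58.
Optimal location = (2 + 58)/2 = 30; maximum distance = (58 − 2)/2 = 28.

location 30, max distance 28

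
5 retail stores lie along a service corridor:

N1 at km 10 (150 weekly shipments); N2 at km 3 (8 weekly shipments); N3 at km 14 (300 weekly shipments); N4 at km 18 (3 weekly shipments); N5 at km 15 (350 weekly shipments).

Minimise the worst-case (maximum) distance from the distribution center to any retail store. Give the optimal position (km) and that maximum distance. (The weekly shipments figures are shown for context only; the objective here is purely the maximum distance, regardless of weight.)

location 10.5, max distance 7.5

The 1-center on a line is the midpoint of the two extreme points: leftmost at 3, rightmost at 18.
Optimal location = (3 + 18)/2 = 10.5; maximum distance = (18 − 3)/2 = 7.5.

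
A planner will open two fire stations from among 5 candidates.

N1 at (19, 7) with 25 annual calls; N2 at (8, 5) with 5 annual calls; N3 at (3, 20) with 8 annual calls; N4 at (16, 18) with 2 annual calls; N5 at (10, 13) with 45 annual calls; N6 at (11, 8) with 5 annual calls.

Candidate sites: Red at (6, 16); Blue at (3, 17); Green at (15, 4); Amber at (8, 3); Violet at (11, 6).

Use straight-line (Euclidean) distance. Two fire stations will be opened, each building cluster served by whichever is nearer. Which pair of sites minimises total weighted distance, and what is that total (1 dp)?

Evaluate every pair (each demand assigned to the nearer of the two):
  {Red, Green}: total = 474.0
  {Red, Violet}: total = 512.8
  {Blue, Violet}: total = 595.6
  {Blue, Green}: total = 601.5
  {Red, Amber}: total = 617.2
  {Green, Violet}: total = 624.0
  {Amber, Violet}: total = 694.8
  {Blue, Amber}: total = 744.7
  {Red, Blue}: total = 767.8
  {Green, Amber}: total = 792.0
Best pair: {Red, Green} with total 474.0.

{Red, Green}, total 474.0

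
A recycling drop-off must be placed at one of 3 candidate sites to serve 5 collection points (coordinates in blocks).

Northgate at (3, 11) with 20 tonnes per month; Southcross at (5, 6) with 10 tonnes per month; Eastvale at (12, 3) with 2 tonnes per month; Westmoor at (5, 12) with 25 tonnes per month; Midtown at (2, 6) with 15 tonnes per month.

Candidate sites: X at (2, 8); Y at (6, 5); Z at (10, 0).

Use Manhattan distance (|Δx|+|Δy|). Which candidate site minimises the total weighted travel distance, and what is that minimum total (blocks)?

Total weighted distance at each candidate:
  X (2, 8): total = 365
  Y (6, 5): total = 491
  Z (10, 0): total = 1115
Minimum is at X with total 365 blocks.

X, total 365 blocks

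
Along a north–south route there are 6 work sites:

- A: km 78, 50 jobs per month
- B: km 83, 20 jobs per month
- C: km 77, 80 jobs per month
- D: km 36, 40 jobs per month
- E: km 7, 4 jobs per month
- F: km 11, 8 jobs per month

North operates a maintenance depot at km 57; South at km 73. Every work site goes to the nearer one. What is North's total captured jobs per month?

52

The indifferent point is the midpoint (57+73)/2 = 65; work sites left of it (closer to North at 57) go to North, those right go to South.
  E at 7 (w=4) → North
  F at 11 (w=8) → North
  D at 36 (w=40) → North
  C at 77 (w=80) → South
  A at 78 (w=50) → South
  B at 83 (w=20) → South
North captures 52; South captures 150.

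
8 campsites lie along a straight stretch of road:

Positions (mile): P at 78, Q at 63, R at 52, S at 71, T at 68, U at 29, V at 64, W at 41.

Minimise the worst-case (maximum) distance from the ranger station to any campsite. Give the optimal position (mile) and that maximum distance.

location 53.5, max distance 24.5

The 1-center on a line is the midpoint of the two extreme points: leftmost at 29, rightmost at 78.
Optimal location = (29 + 78)/2 = 53.5; maximum distance = (78 − 29)/2 = 24.5.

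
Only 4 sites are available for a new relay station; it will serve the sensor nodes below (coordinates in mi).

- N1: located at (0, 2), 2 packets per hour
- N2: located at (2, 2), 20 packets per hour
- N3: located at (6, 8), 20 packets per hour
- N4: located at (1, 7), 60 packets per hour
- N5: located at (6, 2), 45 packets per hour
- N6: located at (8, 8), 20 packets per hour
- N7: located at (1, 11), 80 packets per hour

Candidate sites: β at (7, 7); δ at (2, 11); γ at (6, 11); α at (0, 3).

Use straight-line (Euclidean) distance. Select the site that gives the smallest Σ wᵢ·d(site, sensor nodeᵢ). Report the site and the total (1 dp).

Total weighted distance at each candidate:
  β (7, 7): total = 1381.5
  δ (2, 11): total = 1203.2
  γ (6, 11): total = 1539.9
  α (0, 3): total = 1557.7
Minimum is at δ with total 1203.2 mi.

δ, total 1203.2 mi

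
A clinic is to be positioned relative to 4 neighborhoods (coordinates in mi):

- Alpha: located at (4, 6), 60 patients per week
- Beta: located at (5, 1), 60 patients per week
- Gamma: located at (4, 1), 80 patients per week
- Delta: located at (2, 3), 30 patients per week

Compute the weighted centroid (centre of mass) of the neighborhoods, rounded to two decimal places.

(4.00, 2.57)

The minimiser of Σwᵢ‖p−pᵢ‖² is the weighted centroid p* = (Σwᵢpᵢ)/(Σwᵢ).
Σwᵢ = 230.
Σwᵢxᵢ = 60·4 + 60·5 + 80·4 + 30·2 = 920.
Σwᵢyᵢ = 60·6 + 60·1 + 80·1 + 30·3 = 590.
x* = 920/230 = 4.00, y* = 590/230 = 2.57.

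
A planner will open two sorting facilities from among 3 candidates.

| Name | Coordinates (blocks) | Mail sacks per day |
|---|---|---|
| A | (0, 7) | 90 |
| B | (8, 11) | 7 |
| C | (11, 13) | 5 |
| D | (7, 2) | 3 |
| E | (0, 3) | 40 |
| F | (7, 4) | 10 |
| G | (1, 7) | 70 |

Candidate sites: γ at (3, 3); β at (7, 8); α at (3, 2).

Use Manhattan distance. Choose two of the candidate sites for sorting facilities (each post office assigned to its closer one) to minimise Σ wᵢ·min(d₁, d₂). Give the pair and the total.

Evaluate every pair (each demand assigned to the nearer of the two):
  {γ, β}: total = 1298
  {γ, α}: total = 1413
  {β, α}: total = 1495
Best pair: {γ, β} with total 1298.

{γ, β}, total 1298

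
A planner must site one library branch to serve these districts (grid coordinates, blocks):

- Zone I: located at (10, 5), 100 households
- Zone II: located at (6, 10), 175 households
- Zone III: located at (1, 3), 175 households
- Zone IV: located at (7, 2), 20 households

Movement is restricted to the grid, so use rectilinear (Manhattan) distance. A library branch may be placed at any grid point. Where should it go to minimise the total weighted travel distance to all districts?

(6, 5)

Manhattan distance separates: Σwᵢ(|x−xᵢ|+|y−yᵢ|) = Σwᵢ|x−xᵢ| + Σwᵢ|y−yᵢ|, so x and y are optimised independently as 1-D weighted medians.
Total weight W = 470; half = 235.
x-coordinate, sorted with cumulative weight:
  x=1 (Zone III, w=175) cum 175
  x=6 (Zone II, w=175) cum 350  ← median
  x=7 (Zone IV, w=20) cum 370
  x=10 (Zone I, w=100) cum 470
⇒ x* = 6
y-coordinate, sorted with cumulative weight:
  y=2 (Zone IV, w=20) cum 20
  y=3 (Zone III, w=175) cum 195
  y=5 (Zone I, w=100) cum 295  ← median
  y=10 (Zone II, w=175) cum 470
⇒ y* = 5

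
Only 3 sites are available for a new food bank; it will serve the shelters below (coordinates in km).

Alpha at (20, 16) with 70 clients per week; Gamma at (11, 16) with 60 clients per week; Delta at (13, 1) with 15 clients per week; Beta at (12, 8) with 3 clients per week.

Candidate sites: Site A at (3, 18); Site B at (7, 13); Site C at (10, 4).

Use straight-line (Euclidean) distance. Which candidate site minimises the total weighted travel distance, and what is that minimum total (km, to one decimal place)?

Site B, total 1456.4 km

Total weighted distance at each candidate:
  Site A (3, 18): total = 2029.2
  Site B (7, 13): total = 1456.4
  Site C (10, 4): total = 1893.0
Minimum is at Site B with total 1456.4 km.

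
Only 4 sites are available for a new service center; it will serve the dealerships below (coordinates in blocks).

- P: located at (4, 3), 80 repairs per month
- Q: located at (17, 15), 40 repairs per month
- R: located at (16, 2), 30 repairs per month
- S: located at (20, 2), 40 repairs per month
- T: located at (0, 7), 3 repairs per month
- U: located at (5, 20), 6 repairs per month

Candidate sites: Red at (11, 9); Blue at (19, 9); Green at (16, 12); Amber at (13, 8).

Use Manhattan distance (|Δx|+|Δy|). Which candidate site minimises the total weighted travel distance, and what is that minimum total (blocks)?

Amber, total 2512 blocks

Total weighted distance at each candidate:
  Red (11, 9): total = 2661
  Blue (19, 9): total = 2833
  Green (16, 12): total = 2877
  Amber (13, 8): total = 2512
Minimum is at Amber with total 2512 blocks.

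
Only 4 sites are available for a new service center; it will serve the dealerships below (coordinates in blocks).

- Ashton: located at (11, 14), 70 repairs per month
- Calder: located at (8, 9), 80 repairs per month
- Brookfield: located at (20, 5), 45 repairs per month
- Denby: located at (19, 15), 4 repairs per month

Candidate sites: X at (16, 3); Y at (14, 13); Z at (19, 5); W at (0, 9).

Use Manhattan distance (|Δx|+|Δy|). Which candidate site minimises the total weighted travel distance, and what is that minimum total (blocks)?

Total weighted distance at each candidate:
  X (16, 3): total = 2570
  Y (14, 13): total = 1738
  Z (19, 5): total = 2475
  W (0, 9): total = 2940
Minimum is at Y with total 1738 blocks.

Y, total 1738 blocks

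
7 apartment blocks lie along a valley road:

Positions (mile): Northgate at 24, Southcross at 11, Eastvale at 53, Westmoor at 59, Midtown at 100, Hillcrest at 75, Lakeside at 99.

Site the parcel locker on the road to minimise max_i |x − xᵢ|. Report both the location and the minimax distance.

The 1-center on a line is the midpoint of the two extreme points: leftmost at 11, rightmost at 100.
Optimal location = (11 + 100)/2 = 55.5; maximum distance = (100 − 11)/2 = 44.5.

location 55.5, max distance 44.5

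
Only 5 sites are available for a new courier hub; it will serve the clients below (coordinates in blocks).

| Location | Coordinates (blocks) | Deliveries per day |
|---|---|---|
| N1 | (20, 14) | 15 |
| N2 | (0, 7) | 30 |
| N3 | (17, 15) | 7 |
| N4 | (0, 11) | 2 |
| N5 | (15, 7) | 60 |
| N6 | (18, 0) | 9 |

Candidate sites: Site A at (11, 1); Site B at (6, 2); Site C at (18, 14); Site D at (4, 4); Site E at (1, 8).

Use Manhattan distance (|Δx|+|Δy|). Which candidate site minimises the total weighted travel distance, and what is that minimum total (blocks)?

Site C, total 1562 blocks

Total weighted distance at each candidate:
  Site A (11, 1): total = 1694
  Site B (6, 2): total = 1884
  Site C (18, 14): total = 1562
  Site D (4, 4): total = 1792
  Site E (1, 8): total = 1729
Minimum is at Site C with total 1562 blocks.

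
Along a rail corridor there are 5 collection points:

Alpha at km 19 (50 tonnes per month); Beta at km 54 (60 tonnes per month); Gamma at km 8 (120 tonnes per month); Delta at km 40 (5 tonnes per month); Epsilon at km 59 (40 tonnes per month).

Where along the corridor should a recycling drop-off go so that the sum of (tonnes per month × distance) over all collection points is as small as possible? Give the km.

x = 19

For a sum of weighted absolute distances on a line, the optimum is the weighted median (not the mean). Total weight W = 275; half-weight = 137.5.
Sort by position and accumulate weight:
  km 8 (Gamma, w=120) → cum 120
  km 19 (Alpha, w=50) → cum 170  ≥ 137.5 → median here
  km 40 (Delta, w=5) → cum 175
  km 54 (Beta, w=60) → cum 235
  km 59 (Epsilon, w=40) → cum 275
Optimal location: km 19.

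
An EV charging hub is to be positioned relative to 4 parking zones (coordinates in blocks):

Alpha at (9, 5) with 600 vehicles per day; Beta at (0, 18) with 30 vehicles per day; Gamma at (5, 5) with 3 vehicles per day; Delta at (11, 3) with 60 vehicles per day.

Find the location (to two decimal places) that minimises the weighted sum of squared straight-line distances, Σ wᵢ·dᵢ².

(8.77, 5.39)

The minimiser of Σwᵢ‖p−pᵢ‖² is the weighted centroid p* = (Σwᵢpᵢ)/(Σwᵢ).
Σwᵢ = 693.
Σwᵢxᵢ = 600·9 + 30·0 + 3·5 + 60·11 = 6075.
Σwᵢyᵢ = 600·5 + 30·18 + 3·5 + 60·3 = 3735.
x* = 6075/693 = 8.77, y* = 3735/693 = 5.39.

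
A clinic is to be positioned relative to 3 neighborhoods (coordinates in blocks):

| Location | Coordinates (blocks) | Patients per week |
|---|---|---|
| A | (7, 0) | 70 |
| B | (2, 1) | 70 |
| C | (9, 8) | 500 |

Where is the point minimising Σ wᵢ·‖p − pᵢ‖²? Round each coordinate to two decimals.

(8.02, 6.36)

The minimiser of Σwᵢ‖p−pᵢ‖² is the weighted centroid p* = (Σwᵢpᵢ)/(Σwᵢ).
Σwᵢ = 640.
Σwᵢxᵢ = 70·7 + 70·2 + 500·9 = 5130.
Σwᵢyᵢ = 70·0 + 70·1 + 500·8 = 4070.
x* = 5130/640 = 8.02, y* = 4070/640 = 6.36.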